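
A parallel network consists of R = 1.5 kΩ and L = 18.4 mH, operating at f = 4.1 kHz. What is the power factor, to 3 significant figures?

0.301

ω = 2πf = 25760 rad/s
X_L = ωL = 474 Ω
Parallel: admittances add. Y = 1/R + 1/(jωL)
Y = (0.000667 − j0.00211) S
|Y| = 0.00221 S → |Z| = 1/|Y| = 452 Ω, ∠Z = −∠Y = 72.5°
cos φ = cos(72.5°) = 0.301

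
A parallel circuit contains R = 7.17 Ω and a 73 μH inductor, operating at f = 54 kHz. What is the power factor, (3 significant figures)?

0.961

ω = 2πf = 339300 rad/s
X_L = ωL = 24.8 Ω
Parallel: admittances add. Y = 1/R + 1/(jωL)
Y = (0.139 − j0.0404) S
|Y| = 0.145 S → |Z| = 1/|Y| = 6.89 Ω, ∠Z = −∠Y = 16.1°
cos φ = cos(16.1°) = 0.961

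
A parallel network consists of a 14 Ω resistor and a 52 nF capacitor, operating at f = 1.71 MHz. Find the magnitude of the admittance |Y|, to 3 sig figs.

563 mS

ω = 2πf = 1.074e+07 rad/s
X_C = 1/(ωC) = 1.79 Ω
Parallel: admittances add. Y = 1/R + jωC
Y = (0.0714 + j0.559) S
|Y| = 0.563 S → |Z| = 1/|Y| = 1.78 Ω, ∠Z = −∠Y = -82.7°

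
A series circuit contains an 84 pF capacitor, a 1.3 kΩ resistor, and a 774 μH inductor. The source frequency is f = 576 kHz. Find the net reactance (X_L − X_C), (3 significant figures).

-488 Ω

ω = 2πf = 3.619e+06 rad/s
X_L = ωL = 2800 Ω
X_C = 1/(ωC) = 3290 Ω
X = 2800 − 3290 = -488 Ω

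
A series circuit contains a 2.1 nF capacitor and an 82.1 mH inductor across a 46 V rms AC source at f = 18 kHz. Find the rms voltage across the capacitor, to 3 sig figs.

ω = 2πf = 113100 rad/s
X_L = ωL = 9290 Ω
X_C = 1/(ωC) = 4210 Ω
Net reactance X = X_L − X_C = 5070 Ω
Z = j5070 Ω
|Z| = √(0² + 5070²) = 5070 Ω
I = V/|Z| = 9.06 mA
V_C = I·|Z_C| = 0.00906 × 4210 = 38.2 V

38.2 V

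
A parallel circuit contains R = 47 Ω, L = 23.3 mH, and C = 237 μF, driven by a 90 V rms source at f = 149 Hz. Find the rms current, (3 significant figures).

ω = 2πf = 936.2 rad/s
X_L = ωL = 21.8 Ω
X_C = 1/(ωC) = 4.51 Ω
Parallel: admittances add. Y = 1/R + 1/(jωL) + jωC
Y = (0.0213 + j0.176) S
|Y| = 0.177 S → |Z| = 1/|Y| = 5.64 Ω, ∠Z = −∠Y = -83.1°
I = V/|Z| = 90/5.64 = 16.0 A

16.0 A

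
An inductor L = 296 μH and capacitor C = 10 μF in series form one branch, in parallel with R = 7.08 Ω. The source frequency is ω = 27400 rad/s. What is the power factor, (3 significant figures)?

0.533

X_L = ωL = 8.11 Ω
X_C = 1/(ωC) = 3.65 Ω
Branch 1: Z₁ = R = 7.08 Ω
Branch 2 (series LC): Z₂ = j(X_L − X_C) = j4.46 Ω
Parallel: Z = Z₁Z₂/(Z₁+Z₂), |Z| = 3.77 Ω, ∠Z = 57.8°
cos φ = cos(57.8°) = 0.533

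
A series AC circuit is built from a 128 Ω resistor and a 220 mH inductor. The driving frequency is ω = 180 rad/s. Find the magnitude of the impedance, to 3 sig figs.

134 Ω

X_L = ωL = 39.6 Ω
Z = 128 + j39.6 Ω
|Z| = √(128² + 39.6²) = 134 Ω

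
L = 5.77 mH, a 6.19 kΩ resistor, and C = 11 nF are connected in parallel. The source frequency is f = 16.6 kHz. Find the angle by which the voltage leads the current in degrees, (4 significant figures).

72.56°

ω = 2πf = 104300 rad/s
X_L = ωL = 601.8 Ω
X_C = 1/(ωC) = 871.6 Ω
Parallel: admittances add. Y = 1/R + 1/(jωL) + jωC
Y = (0.0001616 − j0.0005143) S
|Y| = 0.0005391 S → |Z| = 1/|Y| = 1855 Ω, ∠Z = −∠Y = 72.56°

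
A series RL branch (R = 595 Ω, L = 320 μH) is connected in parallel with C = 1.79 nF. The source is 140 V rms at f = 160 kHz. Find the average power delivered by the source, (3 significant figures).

25.5 W

ω = 2πf = 1.005e+06 rad/s
X_L = ωL = 322 Ω
X_C = 1/(ωC) = 556 Ω
Branch 1 (R+jX_L): Z₁ = 595 + j322 Ω, |Z₁| = 676 Ω
Branch 2 (−jX_C): Z₂ = −j556 Ω
Parallel: Z = Z₁Z₂/(Z₁+Z₂), |Z| = 588 Ω, ∠Z = -40.1°
I = V/|Z| = 238 mA
P = VI cos φ = 140 × 0.238 × cos(-40.1°) = 25.5 W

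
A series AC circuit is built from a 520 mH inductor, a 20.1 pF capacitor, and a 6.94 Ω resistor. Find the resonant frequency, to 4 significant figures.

49.23 kHz

ω₀ = 1/√(LC) = 1/√(0.52 × 2.01e-11) = 309300 rad/s
f₀ = ω₀/(2π) = 49.23 kHz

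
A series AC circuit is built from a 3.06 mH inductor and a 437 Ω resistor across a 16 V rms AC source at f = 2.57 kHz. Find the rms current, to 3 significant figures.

36.4 mA

ω = 2πf = 16150 rad/s
X_L = ωL = 49.4 Ω
Z = 437 + j49.4 Ω
|Z| = √(437² + 49.4²) = 440 Ω
I = V/|Z| = 16/440 = 36.4 mA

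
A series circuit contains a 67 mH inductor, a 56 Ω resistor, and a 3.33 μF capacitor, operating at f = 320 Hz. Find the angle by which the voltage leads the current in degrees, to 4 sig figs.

-14.66°

ω = 2πf = 2011 rad/s
X_L = ωL = 134.7 Ω
X_C = 1/(ωC) = 149.4 Ω
Net reactance X = X_L − X_C = -14.65 Ω
Z = 56.00 − j14.65 Ω
|Z| = √(56.00² + 14.65²) = 57.88 Ω
∠Z = arctan(-14.65/56.00) = -14.66°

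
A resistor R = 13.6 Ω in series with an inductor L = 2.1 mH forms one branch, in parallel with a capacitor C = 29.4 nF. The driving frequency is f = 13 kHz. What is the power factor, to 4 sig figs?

ω = 2πf = 81680 rad/s
X_L = ωL = 171.5 Ω
X_C = 1/(ωC) = 416.4 Ω
Branch 1 (R+jX_L): Z₁ = 13.60 + j171.5 Ω, |Z₁| = 172.1 Ω
Branch 2 (−jX_C): Z₂ = −j416.4 Ω
Parallel: Z = Z₁Z₂/(Z₁+Z₂), |Z| = 292.1 Ω, ∠Z = 82.29°
cos φ = cos(82.29°) = 0.1342

0.1342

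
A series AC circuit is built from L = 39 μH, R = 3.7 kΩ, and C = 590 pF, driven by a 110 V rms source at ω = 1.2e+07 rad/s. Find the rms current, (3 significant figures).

X_L = ωL = 468 Ω
X_C = 1/(ωC) = 141 Ω
Net reactance X = X_L − X_C = 327 Ω
Z = 3700 + j327 Ω
|Z| = √(3700² + 327²) = 3710 Ω
I = V/|Z| = 110/3710 = 29.6 mA

29.6 mA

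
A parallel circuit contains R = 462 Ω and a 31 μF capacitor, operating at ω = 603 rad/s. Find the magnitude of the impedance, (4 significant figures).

X_C = 1/(ωC) = 53.50 Ω
Parallel: admittances add. Y = 1/R + jωC
Y = (0.002165 + j0.01869) S
|Y| = 0.01882 S → |Z| = 1/|Y| = 53.14 Ω, ∠Z = −∠Y = -83.40°

53.14 Ω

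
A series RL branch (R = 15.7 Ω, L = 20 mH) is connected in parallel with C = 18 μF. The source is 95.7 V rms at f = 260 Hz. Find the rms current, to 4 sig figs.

1.223 A

ω = 2πf = 1634 rad/s
X_L = ωL = 32.67 Ω
X_C = 1/(ωC) = 34.01 Ω
Branch 1 (R+jX_L): Z₁ = 15.70 + j32.67 Ω, |Z₁| = 36.25 Ω
Branch 2 (−jX_C): Z₂ = −j34.01 Ω
Parallel: Z = Z₁Z₂/(Z₁+Z₂), |Z| = 78.24 Ω, ∠Z = -20.81°
I = V/|Z| = 95.7/78.24 = 1.223 A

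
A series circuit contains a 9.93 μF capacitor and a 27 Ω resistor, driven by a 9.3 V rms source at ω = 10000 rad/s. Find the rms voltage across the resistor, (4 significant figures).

8.714 V

X_C = 1/(ωC) = 10.07 Ω
Z = 27.00 − j10.07 Ω
|Z| = √(27.00² + 10.07²) = 28.82 Ω
I = V/|Z| = 322.7 mA
V_R = I·|Z_R| = 0.3227 × 27.00 = 8.714 V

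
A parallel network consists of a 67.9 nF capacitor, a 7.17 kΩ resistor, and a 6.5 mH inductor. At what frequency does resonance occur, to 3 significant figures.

7.58 kHz

ω₀ = 1/√(LC) = 1/√(0.0065 × 6.79e-08) = 47600 rad/s
f₀ = ω₀/(2π) = 7.58 kHz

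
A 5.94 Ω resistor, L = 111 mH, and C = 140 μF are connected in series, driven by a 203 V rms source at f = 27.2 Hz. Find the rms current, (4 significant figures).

8.607 A

ω = 2πf = 170.9 rad/s
X_L = ωL = 18.97 Ω
X_C = 1/(ωC) = 41.79 Ω
Net reactance X = X_L − X_C = -22.82 Ω
Z = 5.940 − j22.82 Ω
|Z| = √(5.940² + 22.82²) = 23.58 Ω
I = V/|Z| = 203/23.58 = 8.607 A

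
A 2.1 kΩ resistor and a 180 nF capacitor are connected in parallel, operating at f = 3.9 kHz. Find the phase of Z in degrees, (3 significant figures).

ω = 2πf = 24500 rad/s
X_C = 1/(ωC) = 227 Ω
Parallel: admittances add. Y = 1/R + jωC
Y = (0.000476 + j0.00441) S
|Y| = 0.00444 S → |Z| = 1/|Y| = 225 Ω, ∠Z = −∠Y = -83.8°

-83.8°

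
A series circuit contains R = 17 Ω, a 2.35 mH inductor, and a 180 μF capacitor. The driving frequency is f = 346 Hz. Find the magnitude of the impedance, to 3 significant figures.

17.2 Ω

ω = 2πf = 2174 rad/s
X_L = ωL = 5.11 Ω
X_C = 1/(ωC) = 2.56 Ω
Net reactance X = X_L − X_C = 2.55 Ω
Z = 17.0 + j2.55 Ω
|Z| = √(17.0² + 2.55²) = 17.2 Ω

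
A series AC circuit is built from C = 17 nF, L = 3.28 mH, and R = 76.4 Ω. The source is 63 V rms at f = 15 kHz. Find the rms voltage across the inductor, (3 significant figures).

ω = 2πf = 94250 rad/s
X_L = ωL = 309 Ω
X_C = 1/(ωC) = 624 Ω
Net reactance X = X_L − X_C = -315 Ω
Z = 76.4 − j315 Ω
|Z| = √(76.4² + 315²) = 324 Ω
I = V/|Z| = 194 mA
V_L = I·|Z_L| = 0.194 × 309 = 60.1 V

60.1 V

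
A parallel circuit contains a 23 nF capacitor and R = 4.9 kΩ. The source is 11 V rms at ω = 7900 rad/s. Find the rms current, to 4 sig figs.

3.006 mA

X_C = 1/(ωC) = 5504 Ω
Parallel: admittances add. Y = 1/R + jωC
Y = (0.0002041 + j0.0001817) S
|Y| = 0.0002732 S → |Z| = 1/|Y| = 3660 Ω, ∠Z = −∠Y = -41.68°
I = V/|Z| = 11/3660 = 3.006 mA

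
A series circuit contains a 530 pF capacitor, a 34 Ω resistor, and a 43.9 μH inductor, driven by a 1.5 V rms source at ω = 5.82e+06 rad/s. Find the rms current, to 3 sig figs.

X_L = ωL = 255 Ω
X_C = 1/(ωC) = 324 Ω
Net reactance X = X_L − X_C = -68.7 Ω
Z = 34.0 − j68.7 Ω
|Z| = √(34.0² + 68.7²) = 76.6 Ω
I = V/|Z| = 1.5/76.6 = 19.6 mA

19.6 mA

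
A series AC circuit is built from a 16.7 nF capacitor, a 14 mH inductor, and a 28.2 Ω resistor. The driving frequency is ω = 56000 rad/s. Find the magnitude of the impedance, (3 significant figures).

X_L = ωL = 784 Ω
X_C = 1/(ωC) = 1070 Ω
Net reactance X = X_L − X_C = -285 Ω
Z = 28.2 − j285 Ω
|Z| = √(28.2² + 285²) = 287 Ω

287 Ω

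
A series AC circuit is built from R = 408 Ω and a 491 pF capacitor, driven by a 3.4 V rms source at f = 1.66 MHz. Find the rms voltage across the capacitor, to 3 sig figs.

ω = 2πf = 1.043e+07 rad/s
X_C = 1/(ωC) = 195 Ω
Z = 408 − j195 Ω
|Z| = √(408² + 195²) = 452 Ω
I = V/|Z| = 7.52 mA
V_C = I·|Z_C| = 0.00752 × 195 = 1.47 V

1.47 V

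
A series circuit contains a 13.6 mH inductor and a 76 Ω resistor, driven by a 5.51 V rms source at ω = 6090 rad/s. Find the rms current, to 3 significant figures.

X_L = ωL = 82.8 Ω
Z = 76.0 + j82.8 Ω
|Z| = √(76.0² + 82.8²) = 112 Ω
I = V/|Z| = 5.51/112 = 49.0 mA

49.0 mA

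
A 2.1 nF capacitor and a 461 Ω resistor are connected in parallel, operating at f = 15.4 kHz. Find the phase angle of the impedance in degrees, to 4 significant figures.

ω = 2πf = 96760 rad/s
X_C = 1/(ωC) = 4921 Ω
Parallel: admittances add. Y = 1/R + jωC
Y = (0.002169 + j0.0002032) S
|Y| = 0.002179 S → |Z| = 1/|Y| = 459.0 Ω, ∠Z = −∠Y = -5.352°

-5.352°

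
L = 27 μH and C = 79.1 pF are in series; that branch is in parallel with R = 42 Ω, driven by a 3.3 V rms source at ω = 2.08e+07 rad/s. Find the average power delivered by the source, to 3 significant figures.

X_L = ωL = 562 Ω
X_C = 1/(ωC) = 608 Ω
Branch 1: Z₁ = R = 42.0 Ω
Branch 2 (series LC): Z₂ = j(X_L − X_C) = −j46.2 Ω
Parallel: Z = Z₁Z₂/(Z₁+Z₂), |Z| = 31.1 Ω, ∠Z = -42.3°
I = V/|Z| = 106 mA
P = VI cos φ = 3.3 × 0.106 × cos(-42.3°) = 259 mW

259 mW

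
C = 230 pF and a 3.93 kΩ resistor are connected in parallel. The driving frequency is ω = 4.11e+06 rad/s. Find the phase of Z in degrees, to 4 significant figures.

X_C = 1/(ωC) = 1058 Ω
Parallel: admittances add. Y = 1/R + jωC
Y = (0.0002545 + j0.0009453) S
|Y| = 0.0009789 S → |Z| = 1/|Y| = 1022 Ω, ∠Z = −∠Y = -74.93°

-74.93°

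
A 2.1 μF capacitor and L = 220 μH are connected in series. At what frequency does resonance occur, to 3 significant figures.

ω₀ = 1/√(LC) = 1/√(0.00022 × 2.1e-06) = 46520 rad/s
f₀ = ω₀/(2π) = 7.40 kHz

7.40 kHz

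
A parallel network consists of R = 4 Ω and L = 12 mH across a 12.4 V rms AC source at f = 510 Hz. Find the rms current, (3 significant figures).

3.12 A

ω = 2πf = 3204 rad/s
X_L = ωL = 38.5 Ω
Parallel: admittances add. Y = 1/R + 1/(jωL)
Y = (0.250 − j0.0260) S
|Y| = 0.251 S → |Z| = 1/|Y| = 3.98 Ω, ∠Z = −∠Y = 5.94°
I = V/|Z| = 12.4/3.98 = 3.12 A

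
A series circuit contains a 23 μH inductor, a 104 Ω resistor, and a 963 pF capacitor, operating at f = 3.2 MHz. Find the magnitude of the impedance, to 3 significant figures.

ω = 2πf = 2.011e+07 rad/s
X_L = ωL = 462 Ω
X_C = 1/(ωC) = 51.6 Ω
Net reactance X = X_L − X_C = 411 Ω
Z = 104 + j411 Ω
|Z| = √(104² + 411²) = 424 Ω

424 Ω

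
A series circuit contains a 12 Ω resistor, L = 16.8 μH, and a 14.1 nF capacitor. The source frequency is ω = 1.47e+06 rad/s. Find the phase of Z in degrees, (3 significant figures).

X_L = ωL = 24.7 Ω
X_C = 1/(ωC) = 48.2 Ω
Net reactance X = X_L − X_C = -23.6 Ω
Z = 12.0 − j23.6 Ω
|Z| = √(12.0² + 23.6²) = 26.4 Ω
∠Z = arctan(-23.6/12.0) = -63.0°

-63.0°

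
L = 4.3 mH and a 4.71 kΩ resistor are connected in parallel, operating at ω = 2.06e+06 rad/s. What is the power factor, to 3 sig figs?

0.883

X_L = ωL = 8860 Ω
Parallel: admittances add. Y = 1/R + 1/(jωL)
Y = (0.000212 − j0.000113) S
|Y| = 0.000240 S → |Z| = 1/|Y| = 4160 Ω, ∠Z = −∠Y = 28.0°
cos φ = cos(28.0°) = 0.883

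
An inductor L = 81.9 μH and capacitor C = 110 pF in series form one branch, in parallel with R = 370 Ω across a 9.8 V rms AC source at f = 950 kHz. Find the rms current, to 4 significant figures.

ω = 2πf = 5.969e+06 rad/s
X_L = ωL = 488.9 Ω
X_C = 1/(ωC) = 1523 Ω
Branch 1: Z₁ = R = 370.0 Ω
Branch 2 (series LC): Z₂ = j(X_L − X_C) = −j1034 Ω
Parallel: Z = Z₁Z₂/(Z₁+Z₂), |Z| = 348.4 Ω, ∠Z = -19.69°
I = V/|Z| = 9.8/348.4 = 28.13 mA

28.13 mA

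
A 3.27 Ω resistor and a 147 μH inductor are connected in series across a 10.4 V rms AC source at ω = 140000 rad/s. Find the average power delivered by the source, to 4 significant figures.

X_L = ωL = 20.58 Ω
Z = 3.270 + j20.58 Ω
|Z| = √(3.270² + 20.58²) = 20.84 Ω
∠Z = arctan(20.58/3.270) = 80.97°
I = V/|Z| = 499.1 mA
P = VI cos φ = 10.4 × 0.4991 × cos(80.97°) = 814.5 mW

814.5 mW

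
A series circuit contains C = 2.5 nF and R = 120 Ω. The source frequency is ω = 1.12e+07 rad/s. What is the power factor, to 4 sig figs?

X_C = 1/(ωC) = 35.71 Ω
Z = 120.0 − j35.71 Ω
|Z| = √(120.0² + 35.71²) = 125.2 Ω
∠Z = arctan(-35.71/120.0) = -16.57°
cos φ = cos(-16.57°) = 0.9585

0.9585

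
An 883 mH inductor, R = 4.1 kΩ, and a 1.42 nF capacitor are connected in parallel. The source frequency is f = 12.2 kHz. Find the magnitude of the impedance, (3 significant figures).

ω = 2πf = 76650 rad/s
X_L = ωL = 67700 Ω
X_C = 1/(ωC) = 9190 Ω
Parallel: admittances add. Y = 1/R + 1/(jωL) + jωC
Y = (0.000244 + j9.41e-05) S
|Y| = 0.000261 S → |Z| = 1/|Y| = 3830 Ω, ∠Z = −∠Y = -21.1°

3830 Ω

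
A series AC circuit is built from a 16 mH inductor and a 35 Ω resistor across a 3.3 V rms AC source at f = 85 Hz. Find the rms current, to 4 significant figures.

91.60 mA

ω = 2πf = 534.1 rad/s
X_L = ωL = 8.545 Ω
Z = 35.00 + j8.545 Ω
|Z| = √(35.00² + 8.545²) = 36.03 Ω
I = V/|Z| = 3.3/36.03 = 91.60 mA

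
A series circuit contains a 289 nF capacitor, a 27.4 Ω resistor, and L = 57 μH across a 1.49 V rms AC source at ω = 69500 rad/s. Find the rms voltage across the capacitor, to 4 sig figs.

1.389 V

X_L = ωL = 3.962 Ω
X_C = 1/(ωC) = 49.79 Ω
Net reactance X = X_L − X_C = -45.83 Ω
Z = 27.40 − j45.83 Ω
|Z| = √(27.40² + 45.83²) = 53.39 Ω
I = V/|Z| = 27.91 mA
V_C = I·|Z_C| = 0.02791 × 49.79 = 1.389 V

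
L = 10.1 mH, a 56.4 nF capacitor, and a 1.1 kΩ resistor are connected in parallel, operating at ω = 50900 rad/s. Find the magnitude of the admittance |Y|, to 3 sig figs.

X_L = ωL = 514 Ω
X_C = 1/(ωC) = 348 Ω
Parallel: admittances add. Y = 1/R + 1/(jωL) + jωC
Y = (0.000909 + j0.000926) S
|Y| = 0.00130 S → |Z| = 1/|Y| = 771 Ω, ∠Z = −∠Y = -45.5°

1.30 mS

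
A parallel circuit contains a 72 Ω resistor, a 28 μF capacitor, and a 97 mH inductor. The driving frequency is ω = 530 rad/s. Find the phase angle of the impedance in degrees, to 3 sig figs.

18.4°

X_L = ωL = 51.4 Ω
X_C = 1/(ωC) = 67.4 Ω
Parallel: admittances add. Y = 1/R + 1/(jωL) + jωC
Y = (0.0139 − j0.00461) S
|Y| = 0.0146 S → |Z| = 1/|Y| = 68.3 Ω, ∠Z = −∠Y = 18.4°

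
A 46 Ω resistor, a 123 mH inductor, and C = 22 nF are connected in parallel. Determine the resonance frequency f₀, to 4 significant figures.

3.060 kHz

ω₀ = 1/√(LC) = 1/√(0.123 × 2.2e-08) = 19220 rad/s
f₀ = ω₀/(2π) = 3.060 kHz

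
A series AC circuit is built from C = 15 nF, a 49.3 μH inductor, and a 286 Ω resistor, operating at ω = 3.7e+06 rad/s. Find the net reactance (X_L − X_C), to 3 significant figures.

X_L = ωL = 182 Ω
X_C = 1/(ωC) = 18.0 Ω
X = 182 − 18.0 = 164 Ω

164 Ω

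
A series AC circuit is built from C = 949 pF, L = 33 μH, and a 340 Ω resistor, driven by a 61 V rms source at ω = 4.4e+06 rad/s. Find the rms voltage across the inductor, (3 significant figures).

25.1 V

X_L = ωL = 145 Ω
X_C = 1/(ωC) = 239 Ω
Net reactance X = X_L − X_C = -94.3 Ω
Z = 340 − j94.3 Ω
|Z| = √(340² + 94.3²) = 353 Ω
I = V/|Z| = 173 mA
V_L = I·|Z_L| = 0.173 × 145 = 25.1 V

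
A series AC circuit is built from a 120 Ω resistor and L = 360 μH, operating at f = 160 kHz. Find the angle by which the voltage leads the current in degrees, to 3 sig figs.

ω = 2πf = 1.005e+06 rad/s
X_L = ωL = 362 Ω
Z = 120 + j362 Ω
|Z| = √(120² + 362²) = 381 Ω
∠Z = arctan(362/120) = 71.7°

71.7°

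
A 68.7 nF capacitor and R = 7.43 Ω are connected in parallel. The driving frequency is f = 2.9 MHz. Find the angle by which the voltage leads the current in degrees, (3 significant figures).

-83.9°

ω = 2πf = 1.822e+07 rad/s
X_C = 1/(ωC) = 0.799 Ω
Parallel: admittances add. Y = 1/R + jωC
Y = (0.135 + j1.25) S
|Y| = 1.26 S → |Z| = 1/|Y| = 0.794 Ω, ∠Z = −∠Y = -83.9°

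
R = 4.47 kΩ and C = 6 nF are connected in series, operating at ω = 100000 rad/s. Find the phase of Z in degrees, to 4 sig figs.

-20.45°

X_C = 1/(ωC) = 1667 Ω
Z = 4470 − j1667 Ω
|Z| = √(4470² + 1667²) = 4771 Ω
∠Z = arctan(-1667/4470) = -20.45°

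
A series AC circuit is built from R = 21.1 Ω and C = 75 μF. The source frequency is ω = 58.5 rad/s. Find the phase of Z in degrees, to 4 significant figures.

-84.71°

X_C = 1/(ωC) = 227.9 Ω
Z = 21.10 − j227.9 Ω
|Z| = √(21.10² + 227.9²) = 228.9 Ω
∠Z = arctan(-227.9/21.10) = -84.71°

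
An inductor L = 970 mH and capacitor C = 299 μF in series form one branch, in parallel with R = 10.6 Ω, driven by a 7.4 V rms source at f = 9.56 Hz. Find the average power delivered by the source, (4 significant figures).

ω = 2πf = 60.07 rad/s
X_L = ωL = 58.27 Ω
X_C = 1/(ωC) = 55.68 Ω
Branch 1: Z₁ = R = 10.60 Ω
Branch 2 (series LC): Z₂ = j(X_L − X_C) = j2.586 Ω
Parallel: Z = Z₁Z₂/(Z₁+Z₂), |Z| = 2.513 Ω, ∠Z = 76.29°
I = V/|Z| = 2.945 A
P = VI cos φ = 7.4 × 2.945 × cos(76.29°) = 5.166 W

5.166 W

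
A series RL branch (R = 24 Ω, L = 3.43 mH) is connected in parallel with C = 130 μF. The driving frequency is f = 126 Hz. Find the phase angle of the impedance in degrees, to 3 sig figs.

-67.3°

ω = 2πf = 791.7 rad/s
X_L = ωL = 2.72 Ω
X_C = 1/(ωC) = 9.72 Ω
Branch 1 (R+jX_L): Z₁ = 24.0 + j2.72 Ω, |Z₁| = 24.2 Ω
Branch 2 (−jX_C): Z₂ = −j9.72 Ω
Parallel: Z = Z₁Z₂/(Z₁+Z₂), |Z| = 9.39 Ω, ∠Z = -67.3°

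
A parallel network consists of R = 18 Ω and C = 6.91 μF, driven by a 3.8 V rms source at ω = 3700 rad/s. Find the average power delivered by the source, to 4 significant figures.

X_C = 1/(ωC) = 39.11 Ω
Parallel: admittances add. Y = 1/R + jωC
Y = (0.05556 + j0.02557) S
|Y| = 0.06116 S → |Z| = 1/|Y| = 16.35 Ω, ∠Z = −∠Y = -24.71°
I = V/|Z| = 232.4 mA
P = VI cos φ = 3.8 × 0.2324 × cos(-24.71°) = 802.2 mW

802.2 mW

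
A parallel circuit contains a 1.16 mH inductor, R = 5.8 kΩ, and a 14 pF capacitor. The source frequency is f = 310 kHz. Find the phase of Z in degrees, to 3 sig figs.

67.5°

ω = 2πf = 1.948e+06 rad/s
X_L = ωL = 2260 Ω
X_C = 1/(ωC) = 36700 Ω
Parallel: admittances add. Y = 1/R + 1/(jωL) + jωC
Y = (0.000172 − j0.000415) S
|Y| = 0.000450 S → |Z| = 1/|Y| = 2220 Ω, ∠Z = −∠Y = 67.5°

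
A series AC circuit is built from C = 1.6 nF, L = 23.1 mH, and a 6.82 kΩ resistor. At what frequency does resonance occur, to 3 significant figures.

26.2 kHz

ω₀ = 1/√(LC) = 1/√(0.0231 × 1.6e-09) = 164500 rad/s
f₀ = ω₀/(2π) = 26.2 kHz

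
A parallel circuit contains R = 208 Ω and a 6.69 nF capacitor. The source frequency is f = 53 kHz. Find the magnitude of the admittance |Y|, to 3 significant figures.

5.30 mS

ω = 2πf = 333000 rad/s
X_C = 1/(ωC) = 449 Ω
Parallel: admittances add. Y = 1/R + jωC
Y = (0.00481 + j0.00223) S
|Y| = 0.00530 S → |Z| = 1/|Y| = 189 Ω, ∠Z = −∠Y = -24.9°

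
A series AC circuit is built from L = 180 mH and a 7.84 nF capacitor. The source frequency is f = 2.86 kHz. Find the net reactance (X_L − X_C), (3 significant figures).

ω = 2πf = 17970 rad/s
X_L = ωL = 3230 Ω
X_C = 1/(ωC) = 7100 Ω
X = 3230 − 7100 = -3860 Ω

-3860 Ω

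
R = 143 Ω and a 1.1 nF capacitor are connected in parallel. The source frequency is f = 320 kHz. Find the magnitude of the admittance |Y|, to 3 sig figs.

7.33 mS

ω = 2πf = 2.011e+06 rad/s
X_C = 1/(ωC) = 452 Ω
Parallel: admittances add. Y = 1/R + jωC
Y = (0.00699 + j0.00221) S
|Y| = 0.00733 S → |Z| = 1/|Y| = 136 Ω, ∠Z = −∠Y = -17.6°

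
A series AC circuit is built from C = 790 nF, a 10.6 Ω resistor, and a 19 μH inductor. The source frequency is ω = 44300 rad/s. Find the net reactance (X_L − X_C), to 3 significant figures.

X_L = ωL = 0.842 Ω
X_C = 1/(ωC) = 28.6 Ω
X = 0.842 − 28.6 = -27.7 Ω

-27.7 Ω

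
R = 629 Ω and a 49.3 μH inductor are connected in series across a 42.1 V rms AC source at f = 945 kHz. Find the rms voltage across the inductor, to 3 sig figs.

ω = 2πf = 5.938e+06 rad/s
X_L = ωL = 293 Ω
Z = 629 + j293 Ω
|Z| = √(629² + 293²) = 694 Ω
I = V/|Z| = 60.7 mA
V_L = I·|Z_L| = 0.0607 × 293 = 17.8 V

17.8 V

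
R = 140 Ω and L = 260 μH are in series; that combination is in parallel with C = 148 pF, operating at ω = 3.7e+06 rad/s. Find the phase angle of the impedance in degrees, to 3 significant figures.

72.5°

X_L = ωL = 962 Ω
X_C = 1/(ωC) = 1830 Ω
Branch 1 (R+jX_L): Z₁ = 140 + j962 Ω, |Z₁| = 972 Ω
Branch 2 (−jX_C): Z₂ = −j1830 Ω
Parallel: Z = Z₁Z₂/(Z₁+Z₂), |Z| = 2030 Ω, ∠Z = 72.5°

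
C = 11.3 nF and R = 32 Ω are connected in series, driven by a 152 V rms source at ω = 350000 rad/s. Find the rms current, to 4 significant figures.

X_C = 1/(ωC) = 252.8 Ω
Z = 32.00 − j252.8 Ω
|Z| = √(32.00² + 252.8²) = 254.9 Ω
I = V/|Z| = 152/254.9 = 596.4 mA

596.4 mA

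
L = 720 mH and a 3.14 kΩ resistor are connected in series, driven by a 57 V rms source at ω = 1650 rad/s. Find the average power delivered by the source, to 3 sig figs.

905 mW

X_L = ωL = 1190 Ω
Z = 3140 + j1190 Ω
|Z| = √(3140² + 1190²) = 3360 Ω
∠Z = arctan(1190/3140) = 20.7°
I = V/|Z| = 17.0 mA
P = VI cos φ = 57 × 0.0170 × cos(20.7°) = 905 mW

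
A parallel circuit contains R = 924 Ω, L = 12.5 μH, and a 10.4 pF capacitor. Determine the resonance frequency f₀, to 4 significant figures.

13.96 MHz

ω₀ = 1/√(LC) = 1/√(1.25e-05 × 1.04e-11) = 8.771e+07 rad/s
f₀ = ω₀/(2π) = 13.96 MHz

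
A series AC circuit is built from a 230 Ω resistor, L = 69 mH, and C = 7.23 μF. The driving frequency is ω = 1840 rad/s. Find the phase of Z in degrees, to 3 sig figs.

12.7°

X_L = ωL = 127 Ω
X_C = 1/(ωC) = 75.2 Ω
Net reactance X = X_L − X_C = 51.8 Ω
Z = 230 + j51.8 Ω
|Z| = √(230² + 51.8²) = 236 Ω
∠Z = arctan(51.8/230) = 12.7°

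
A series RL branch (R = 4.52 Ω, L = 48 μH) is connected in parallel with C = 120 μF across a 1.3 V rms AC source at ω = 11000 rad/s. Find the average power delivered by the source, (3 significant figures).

X_L = ωL = 0.528 Ω
X_C = 1/(ωC) = 0.758 Ω
Branch 1 (R+jX_L): Z₁ = 4.52 + j0.528 Ω, |Z₁| = 4.55 Ω
Branch 2 (−jX_C): Z₂ = −j0.758 Ω
Parallel: Z = Z₁Z₂/(Z₁+Z₂), |Z| = 0.762 Ω, ∠Z = -80.4°
I = V/|Z| = 1.71 A
P = VI cos φ = 1.3 × 1.71 × cos(-80.4°) = 369 mW

369 mW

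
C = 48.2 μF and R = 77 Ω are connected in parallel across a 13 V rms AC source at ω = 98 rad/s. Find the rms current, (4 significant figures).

179.7 mA

X_C = 1/(ωC) = 211.7 Ω
Parallel: admittances add. Y = 1/R + jωC
Y = (0.01299 + j0.004724) S
|Y| = 0.01382 S → |Z| = 1/|Y| = 72.36 Ω, ∠Z = −∠Y = -19.99°
I = V/|Z| = 13/72.36 = 179.7 mA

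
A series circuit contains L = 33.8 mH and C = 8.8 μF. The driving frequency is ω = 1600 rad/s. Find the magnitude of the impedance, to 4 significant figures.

16.94 Ω

X_L = ωL = 54.08 Ω
X_C = 1/(ωC) = 71.02 Ω
Net reactance X = X_L − X_C = -16.94 Ω
Z = − j16.94 Ω
|Z| = √(0² + 16.94²) = 16.94 Ω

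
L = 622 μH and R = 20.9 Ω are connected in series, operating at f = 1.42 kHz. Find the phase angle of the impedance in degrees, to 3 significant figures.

14.9°

ω = 2πf = 8922 rad/s
X_L = ωL = 5.55 Ω
Z = 20.9 + j5.55 Ω
|Z| = √(20.9² + 5.55²) = 21.6 Ω
∠Z = arctan(5.55/20.9) = 14.9°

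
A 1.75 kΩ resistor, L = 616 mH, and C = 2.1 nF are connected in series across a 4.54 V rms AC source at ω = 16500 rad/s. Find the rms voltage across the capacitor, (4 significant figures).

6.978 V

X_L = ωL = 10160 Ω
X_C = 1/(ωC) = 28860 Ω
Net reactance X = X_L − X_C = -18700 Ω
Z = 1750 − j18700 Ω
|Z| = √(1750² + 18700²) = 18780 Ω
I = V/|Z| = 241.8 μA
V_C = I·|Z_C| = 0.0002418 × 28860 = 6.978 V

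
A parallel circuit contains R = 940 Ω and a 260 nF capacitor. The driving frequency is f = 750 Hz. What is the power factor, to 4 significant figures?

ω = 2πf = 4712 rad/s
X_C = 1/(ωC) = 816.2 Ω
Parallel: admittances add. Y = 1/R + jωC
Y = (0.001064 + j0.001225) S
|Y| = 0.001623 S → |Z| = 1/|Y| = 616.3 Ω, ∠Z = −∠Y = -49.03°
cos φ = cos(-49.03°) = 0.6556

0.6556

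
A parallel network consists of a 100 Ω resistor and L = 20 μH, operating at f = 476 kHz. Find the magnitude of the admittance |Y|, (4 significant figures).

19.48 mS

ω = 2πf = 2.991e+06 rad/s
X_L = ωL = 59.82 Ω
Parallel: admittances add. Y = 1/R + 1/(jωL)
Y = (0.01000 − j0.01672) S
|Y| = 0.01948 S → |Z| = 1/|Y| = 51.33 Ω, ∠Z = −∠Y = 59.11°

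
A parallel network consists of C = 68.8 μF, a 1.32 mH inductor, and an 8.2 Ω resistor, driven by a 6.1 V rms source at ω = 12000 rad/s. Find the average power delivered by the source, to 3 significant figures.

4.54 W

X_L = ωL = 15.8 Ω
X_C = 1/(ωC) = 1.21 Ω
Parallel: admittances add. Y = 1/R + 1/(jωL) + jωC
Y = (0.122 + j0.762) S
|Y| = 0.772 S → |Z| = 1/|Y| = 1.30 Ω, ∠Z = −∠Y = -80.9°
I = V/|Z| = 4.71 A
P = VI cos φ = 6.1 × 4.71 × cos(-80.9°) = 4.54 W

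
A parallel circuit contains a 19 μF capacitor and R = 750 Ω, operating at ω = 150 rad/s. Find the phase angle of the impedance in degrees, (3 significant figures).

-64.9°

X_C = 1/(ωC) = 351 Ω
Parallel: admittances add. Y = 1/R + jωC
Y = (0.00133 + j0.00285) S
|Y| = 0.00315 S → |Z| = 1/|Y| = 318 Ω, ∠Z = −∠Y = -64.9°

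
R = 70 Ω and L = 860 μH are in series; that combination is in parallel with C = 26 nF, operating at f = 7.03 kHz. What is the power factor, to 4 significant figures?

ω = 2πf = 44170 rad/s
X_L = ωL = 37.99 Ω
X_C = 1/(ωC) = 870.7 Ω
Branch 1 (R+jX_L): Z₁ = 70.00 + j37.99 Ω, |Z₁| = 79.64 Ω
Branch 2 (−jX_C): Z₂ = −j870.7 Ω
Parallel: Z = Z₁Z₂/(Z₁+Z₂), |Z| = 82.98 Ω, ∠Z = 23.68°
cos φ = cos(23.68°) = 0.9158

0.9158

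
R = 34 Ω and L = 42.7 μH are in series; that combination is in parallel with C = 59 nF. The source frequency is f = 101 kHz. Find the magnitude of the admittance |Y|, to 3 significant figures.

ω = 2πf = 634600 rad/s
X_L = ωL = 27.1 Ω
X_C = 1/(ωC) = 26.7 Ω
Branch 1 (R+jX_L): Z₁ = 34.0 + j27.1 Ω, |Z₁| = 43.5 Ω
Branch 2 (−jX_C): Z₂ = −j26.7 Ω
Parallel: Z = Z₁Z₂/(Z₁+Z₂), |Z| = 34.2 Ω, ∠Z = -52.1°
|Y| = 1/|Z| = 29.3 mS

29.3 mS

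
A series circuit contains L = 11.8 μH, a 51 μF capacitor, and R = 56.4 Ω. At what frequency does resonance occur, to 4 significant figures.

ω₀ = 1/√(LC) = 1/√(1.18e-05 × 5.1e-05) = 40760 rad/s
f₀ = ω₀/(2π) = 6.488 kHz

6.488 kHz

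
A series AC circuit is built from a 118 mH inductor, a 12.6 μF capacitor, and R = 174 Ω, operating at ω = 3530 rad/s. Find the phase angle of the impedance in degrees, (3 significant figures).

X_L = ωL = 417 Ω
X_C = 1/(ωC) = 22.5 Ω
Net reactance X = X_L − X_C = 394 Ω
Z = 174 + j394 Ω
|Z| = √(174² + 394²) = 431 Ω
∠Z = arctan(394/174) = 66.2°

66.2°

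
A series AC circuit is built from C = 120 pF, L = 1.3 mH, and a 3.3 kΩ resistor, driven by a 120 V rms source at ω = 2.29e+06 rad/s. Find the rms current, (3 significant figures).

X_L = ωL = 2980 Ω
X_C = 1/(ωC) = 3640 Ω
Net reactance X = X_L − X_C = -662 Ω
Z = 3300 − j662 Ω
|Z| = √(3300² + 662²) = 3370 Ω
I = V/|Z| = 120/3370 = 35.7 mA

35.7 mA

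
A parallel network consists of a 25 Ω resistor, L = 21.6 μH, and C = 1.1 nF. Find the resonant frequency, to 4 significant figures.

ω₀ = 1/√(LC) = 1/√(2.16e-05 × 1.1e-09) = 6.487e+06 rad/s
f₀ = ω₀/(2π) = 1.033 MHz

1.033 MHz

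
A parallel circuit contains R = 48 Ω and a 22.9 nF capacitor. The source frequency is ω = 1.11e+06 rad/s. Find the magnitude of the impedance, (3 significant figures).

X_C = 1/(ωC) = 39.3 Ω
Parallel: admittances add. Y = 1/R + jωC
Y = (0.0208 + j0.0254) S
|Y| = 0.0329 S → |Z| = 1/|Y| = 30.4 Ω, ∠Z = −∠Y = -50.7°

30.4 Ω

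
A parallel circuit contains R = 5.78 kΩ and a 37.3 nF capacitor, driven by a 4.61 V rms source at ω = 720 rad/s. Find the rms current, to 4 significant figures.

807.1 μA

X_C = 1/(ωC) = 37240 Ω
Parallel: admittances add. Y = 1/R + jωC
Y = (0.0001730 + j2.686e-05) S
|Y| = 0.0001751 S → |Z| = 1/|Y| = 5712 Ω, ∠Z = −∠Y = -8.823°
I = V/|Z| = 4.61/5712 = 807.1 μA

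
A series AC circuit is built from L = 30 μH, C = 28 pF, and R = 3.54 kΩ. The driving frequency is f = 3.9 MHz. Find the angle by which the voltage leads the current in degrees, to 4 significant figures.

ω = 2πf = 2.45e+07 rad/s
X_L = ωL = 735.1 Ω
X_C = 1/(ωC) = 1457 Ω
Net reactance X = X_L − X_C = -722.3 Ω
Z = 3540 − j722.3 Ω
|Z| = √(3540² + 722.3²) = 3613 Ω
∠Z = arctan(-722.3/3540) = -11.53°

-11.53°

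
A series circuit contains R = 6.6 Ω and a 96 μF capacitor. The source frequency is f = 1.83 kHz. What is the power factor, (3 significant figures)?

ω = 2πf = 11500 rad/s
X_C = 1/(ωC) = 0.906 Ω
Z = 6.60 − j0.906 Ω
|Z| = √(6.60² + 0.906²) = 6.66 Ω
∠Z = arctan(-0.906/6.60) = -7.82°
cos φ = cos(-7.82°) = 0.991

0.991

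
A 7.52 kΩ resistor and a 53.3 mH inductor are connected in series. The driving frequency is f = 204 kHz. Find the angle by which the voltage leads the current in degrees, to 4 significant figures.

ω = 2πf = 1.282e+06 rad/s
X_L = ωL = 68320 Ω
Z = 7520 + j68320 Ω
|Z| = √(7520² + 68320²) = 68730 Ω
∠Z = arctan(68320/7520) = 83.72°

83.72°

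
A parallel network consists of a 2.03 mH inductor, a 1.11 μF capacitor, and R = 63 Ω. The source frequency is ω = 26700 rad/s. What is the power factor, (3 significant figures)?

0.817

X_L = ωL = 54.2 Ω
X_C = 1/(ωC) = 33.7 Ω
Parallel: admittances add. Y = 1/R + 1/(jωL) + jωC
Y = (0.0159 + j0.0112) S
|Y| = 0.0194 S → |Z| = 1/|Y| = 51.5 Ω, ∠Z = −∠Y = -35.2°
cos φ = cos(-35.2°) = 0.817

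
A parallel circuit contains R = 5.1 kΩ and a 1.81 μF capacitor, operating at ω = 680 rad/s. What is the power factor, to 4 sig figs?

X_C = 1/(ωC) = 812.5 Ω
Parallel: admittances add. Y = 1/R + jωC
Y = (0.0001961 + j0.001231) S
|Y| = 0.001246 S → |Z| = 1/|Y| = 802.4 Ω, ∠Z = −∠Y = -80.95°
cos φ = cos(-80.95°) = 0.1573

0.1573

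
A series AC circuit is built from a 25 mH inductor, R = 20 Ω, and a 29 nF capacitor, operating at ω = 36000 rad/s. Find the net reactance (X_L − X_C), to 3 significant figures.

X_L = ωL = 900 Ω
X_C = 1/(ωC) = 958 Ω
X = 900 − 958 = -57.9 Ω

-57.9 Ω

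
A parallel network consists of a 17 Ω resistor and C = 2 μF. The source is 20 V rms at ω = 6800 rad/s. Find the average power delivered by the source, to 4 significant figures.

X_C = 1/(ωC) = 73.53 Ω
Parallel: admittances add. Y = 1/R + jωC
Y = (0.05882 + j0.01360) S
|Y| = 0.06038 S → |Z| = 1/|Y| = 16.56 Ω, ∠Z = −∠Y = -13.02°
I = V/|Z| = 1.208 A
P = VI cos φ = 20 × 1.208 × cos(-13.02°) = 23.53 W

23.53 W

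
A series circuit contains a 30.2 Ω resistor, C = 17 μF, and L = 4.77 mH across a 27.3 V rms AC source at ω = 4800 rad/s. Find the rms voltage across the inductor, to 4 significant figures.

X_L = ωL = 22.90 Ω
X_C = 1/(ωC) = 12.25 Ω
Net reactance X = X_L − X_C = 10.64 Ω
Z = 30.20 + j10.64 Ω
|Z| = √(30.20² + 10.64²) = 32.02 Ω
I = V/|Z| = 852.6 mA
V_L = I·|Z_L| = 0.8526 × 22.90 = 19.52 V

19.52 V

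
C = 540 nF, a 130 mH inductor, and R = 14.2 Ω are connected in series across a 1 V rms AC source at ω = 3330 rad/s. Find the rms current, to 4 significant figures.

X_L = ωL = 432.9 Ω
X_C = 1/(ωC) = 556.1 Ω
Net reactance X = X_L − X_C = -123.2 Ω
Z = 14.20 − j123.2 Ω
|Z| = √(14.20² + 123.2²) = 124.0 Ω
I = V/|Z| = 1/124.0 = 8.063 mA

8.063 mA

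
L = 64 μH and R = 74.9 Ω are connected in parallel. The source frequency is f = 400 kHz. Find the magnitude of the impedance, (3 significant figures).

ω = 2πf = 2.513e+06 rad/s
X_L = ωL = 161 Ω
Parallel: admittances add. Y = 1/R + 1/(jωL)
Y = (0.0134 − j0.00622) S
|Y| = 0.0147 S → |Z| = 1/|Y| = 67.9 Ω, ∠Z = −∠Y = 25.0°

67.9 Ω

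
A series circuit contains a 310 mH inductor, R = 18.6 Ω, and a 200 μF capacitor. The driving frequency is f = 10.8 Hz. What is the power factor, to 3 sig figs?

ω = 2πf = 67.86 rad/s
X_L = ωL = 21.0 Ω
X_C = 1/(ωC) = 73.7 Ω
Net reactance X = X_L − X_C = -52.6 Ω
Z = 18.6 − j52.6 Ω
|Z| = √(18.6² + 52.6²) = 55.8 Ω
∠Z = arctan(-52.6/18.6) = -70.5°
cos φ = cos(-70.5°) = 0.333

0.333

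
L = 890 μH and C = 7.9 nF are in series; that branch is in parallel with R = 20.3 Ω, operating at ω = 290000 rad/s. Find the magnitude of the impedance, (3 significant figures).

X_L = ωL = 258 Ω
X_C = 1/(ωC) = 436 Ω
Branch 1: Z₁ = R = 20.3 Ω
Branch 2 (series LC): Z₂ = j(X_L − X_C) = −j178 Ω
Parallel: Z = Z₁Z₂/(Z₁+Z₂), |Z| = 20.2 Ω, ∠Z = -6.49°

20.2 Ω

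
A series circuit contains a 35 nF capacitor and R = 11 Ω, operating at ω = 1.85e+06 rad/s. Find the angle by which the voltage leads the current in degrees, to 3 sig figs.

X_C = 1/(ωC) = 15.4 Ω
Z = 11.0 − j15.4 Ω
|Z| = √(11.0² + 15.4²) = 19.0 Ω
∠Z = arctan(-15.4/11.0) = -54.5°

-54.5°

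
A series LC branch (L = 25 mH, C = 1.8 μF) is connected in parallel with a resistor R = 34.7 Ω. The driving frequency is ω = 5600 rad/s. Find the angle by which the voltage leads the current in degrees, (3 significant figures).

40.4°

X_L = ωL = 140 Ω
X_C = 1/(ωC) = 99.2 Ω
Branch 1: Z₁ = R = 34.7 Ω
Branch 2 (series LC): Z₂ = j(X_L − X_C) = j40.8 Ω
Parallel: Z = Z₁Z₂/(Z₁+Z₂), |Z| = 26.4 Ω, ∠Z = 40.4°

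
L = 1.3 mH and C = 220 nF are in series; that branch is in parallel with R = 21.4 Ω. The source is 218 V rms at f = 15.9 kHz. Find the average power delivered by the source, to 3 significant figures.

ω = 2πf = 99900 rad/s
X_L = ωL = 130 Ω
X_C = 1/(ωC) = 45.5 Ω
Branch 1: Z₁ = R = 21.4 Ω
Branch 2 (series LC): Z₂ = j(X_L − X_C) = j84.4 Ω
Parallel: Z = Z₁Z₂/(Z₁+Z₂), |Z| = 20.7 Ω, ∠Z = 14.2°
I = V/|Z| = 10.5 A
P = VI cos φ = 218 × 10.5 × cos(14.2°) = 2.22 kW

2.22 kW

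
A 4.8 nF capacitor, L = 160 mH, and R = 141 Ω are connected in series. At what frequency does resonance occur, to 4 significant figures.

ω₀ = 1/√(LC) = 1/√(0.16 × 4.8e-09) = 36080 rad/s
f₀ = ω₀/(2π) = 5.743 kHz

5.743 kHz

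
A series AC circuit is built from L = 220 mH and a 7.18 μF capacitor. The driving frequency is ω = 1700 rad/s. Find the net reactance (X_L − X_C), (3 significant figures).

X_L = ωL = 374 Ω
X_C = 1/(ωC) = 81.9 Ω
X = 374 − 81.9 = 292 Ω

292 Ω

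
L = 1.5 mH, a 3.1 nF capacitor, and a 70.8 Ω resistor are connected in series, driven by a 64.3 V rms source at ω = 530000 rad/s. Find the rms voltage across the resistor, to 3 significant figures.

X_L = ωL = 795 Ω
X_C = 1/(ωC) = 609 Ω
Net reactance X = X_L − X_C = 186 Ω
Z = 70.8 + j186 Ω
|Z| = √(70.8² + 186²) = 199 Ω
I = V/|Z| = 323 mA
V_R = I·|Z_R| = 0.323 × 70.8 = 22.8 V

22.8 V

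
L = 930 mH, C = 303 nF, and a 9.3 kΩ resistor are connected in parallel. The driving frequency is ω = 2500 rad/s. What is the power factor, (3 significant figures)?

0.312

X_L = ωL = 2320 Ω
X_C = 1/(ωC) = 1320 Ω
Parallel: admittances add. Y = 1/R + 1/(jωL) + jωC
Y = (0.000108 + j0.000327) S
|Y| = 0.000345 S → |Z| = 1/|Y| = 2900 Ω, ∠Z = −∠Y = -71.8°
cos φ = cos(-71.8°) = 0.312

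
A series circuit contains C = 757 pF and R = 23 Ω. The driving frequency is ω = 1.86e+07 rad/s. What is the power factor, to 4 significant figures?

0.3081

X_C = 1/(ωC) = 71.02 Ω
Z = 23.00 − j71.02 Ω
|Z| = √(23.00² + 71.02²) = 74.65 Ω
∠Z = arctan(-71.02/23.00) = -72.06°
cos φ = cos(-72.06°) = 0.3081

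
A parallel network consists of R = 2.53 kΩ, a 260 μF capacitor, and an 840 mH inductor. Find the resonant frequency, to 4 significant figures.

ω₀ = 1/√(LC) = 1/√(0.84 × 0.00026) = 67.67 rad/s
f₀ = ω₀/(2π) = 10.77 Hz

10.77 Hz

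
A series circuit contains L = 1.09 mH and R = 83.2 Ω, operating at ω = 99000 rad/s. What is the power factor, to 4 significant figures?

X_L = ωL = 107.9 Ω
Z = 83.20 + j107.9 Ω
|Z| = √(83.20² + 107.9²) = 136.3 Ω
∠Z = arctan(107.9/83.20) = 52.37°
cos φ = cos(52.37°) = 0.6106

0.6106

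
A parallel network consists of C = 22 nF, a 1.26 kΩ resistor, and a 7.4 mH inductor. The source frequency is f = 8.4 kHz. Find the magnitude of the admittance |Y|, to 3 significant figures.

ω = 2πf = 52780 rad/s
X_L = ωL = 391 Ω
X_C = 1/(ωC) = 861 Ω
Parallel: admittances add. Y = 1/R + 1/(jωL) + jωC
Y = (0.000794 − j0.00140) S
|Y| = 0.00161 S → |Z| = 1/|Y| = 622 Ω, ∠Z = −∠Y = 60.4°

1.61 mS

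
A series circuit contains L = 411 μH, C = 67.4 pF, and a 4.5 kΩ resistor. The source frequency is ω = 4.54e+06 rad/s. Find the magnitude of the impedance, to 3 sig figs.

4710 Ω

X_L = ωL = 1870 Ω
X_C = 1/(ωC) = 3270 Ω
Net reactance X = X_L − X_C = -1400 Ω
Z = 4500 − j1400 Ω
|Z| = √(4500² + 1400²) = 4710 Ω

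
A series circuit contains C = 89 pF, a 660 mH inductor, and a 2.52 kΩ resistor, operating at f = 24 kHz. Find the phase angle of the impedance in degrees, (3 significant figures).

84.2°

ω = 2πf = 150800 rad/s
X_L = ωL = 99500 Ω
X_C = 1/(ωC) = 74500 Ω
Net reactance X = X_L − X_C = 25000 Ω
Z = 2520 + j25000 Ω
|Z| = √(2520² + 25000²) = 25100 Ω
∠Z = arctan(25000/2520) = 84.2°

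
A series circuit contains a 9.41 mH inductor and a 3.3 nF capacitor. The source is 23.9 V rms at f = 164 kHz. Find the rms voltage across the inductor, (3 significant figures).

ω = 2πf = 1.03e+06 rad/s
X_L = ωL = 9700 Ω
X_C = 1/(ωC) = 294 Ω
Net reactance X = X_L − X_C = 9400 Ω
Z = j9400 Ω
|Z| = √(0² + 9400²) = 9400 Ω
I = V/|Z| = 2.54 mA
V_L = I·|Z_L| = 0.00254 × 9700 = 24.6 V

24.6 V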